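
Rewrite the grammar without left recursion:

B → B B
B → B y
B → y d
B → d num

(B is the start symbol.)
B is directly left-recursive. The standard transformation for
  A → A α₁ | ... | A α_m | β₁ | ... | β_n
is
  A  → β₁ A' | ... | β_n A'
  A' → α₁ A' | ... | α_m A' | ε

B → y d becomes B → y d B'
B → d num becomes B → d num B'
B → B B becomes B' → B B'
B → B y becomes B' → y B'
Add B' → ε

Resulting grammar:
B → y d B'
B → d num B'
B' → B B'
B' → y B'
B' → ε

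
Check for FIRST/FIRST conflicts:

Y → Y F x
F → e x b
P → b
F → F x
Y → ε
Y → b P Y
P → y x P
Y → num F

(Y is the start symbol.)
A FIRST/FIRST conflict occurs when two productions N → α and N → β for the same non-terminal have FIRST(α) ∩ FIRST(β) ≠ ∅ (with ε ∈ FIRST of a nullable right-hand side, so two nullable alternatives also conflict).

FIRST sets of the non-terminals at (or reachable through a nullable prefix from) the front of some alternative:
  FIRST(Y) = { 'b', 'e', 'num', ε }
  FIRST(F) = { 'e' }

Productions for Y:
  Y → Y F x: FIRST = { 'b', 'e', 'num' }
  Y → ε: FIRST = { ε }
  Y → b P Y: FIRST = { 'b' }
  Y → num F: FIRST = { 'num' }
Productions for F:
  F → e x b: FIRST = { 'e' }
  F → F x: FIRST = { 'e' }
Productions for P:
  P → b: FIRST = { 'b' }
  P → y x P: FIRST = { 'y' }

Conflict for Y: Y → Y F x and Y → b P Y
  Overlap: { 'b' }
Conflict for Y: Y → Y F x and Y → num F
  Overlap: { 'num' }
Conflict for F: F → e x b and F → F x
  Overlap: { 'e' }

Answer: Yes. Y → Y F x / Y → b P Y on { 'b' }; Y → Y F x / Y → num F on { 'num' }; F → e x b / F → F x on { 'e' }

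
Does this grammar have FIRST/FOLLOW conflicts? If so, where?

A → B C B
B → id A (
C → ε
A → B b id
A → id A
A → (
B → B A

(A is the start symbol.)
Nullable non-terminals: C.
C has a nullable alternative but only one production, so nothing to check.

A, B have no nullable alternative, so no FIRST/FOLLOW check is needed there.

No FIRST/FOLLOW conflicts found.

Answer: No FIRST/FOLLOW conflicts.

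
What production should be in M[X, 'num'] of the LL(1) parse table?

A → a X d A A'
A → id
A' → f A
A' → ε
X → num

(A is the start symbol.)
To find M[X, 'num'], we find productions for X where 'num' is in the predict set (PREDICT(N → α) = (FIRST(α) \ {ε}) ∪ (FOLLOW(N) if α ⇒* ε)).

X → num: PREDICT = { 'num' }
  'num' is in predict set, so this production goes in M[X, 'num']

M[X, 'num'] = X → num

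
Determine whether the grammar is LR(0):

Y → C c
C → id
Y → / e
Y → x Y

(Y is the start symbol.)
Yes, the grammar is LR(0)

A grammar is LR(0) if no state in the canonical LR(0) collection has:
  - both a shift item (dot before a terminal) and a complete item (shift-reduce conflict), or
  - two or more complete items (reduce-reduce conflict; the accept item [Y' → Y .] counts as a complete item here).

Augment with Y' → Y and build the canonical LR(0) collection (I0 = CLOSURE({[Y' → . Y]}), then GOTO on every symbol after a dot until no new states appear). It has 9 states:
  I0: { [C → . id], [Y → . / e], [Y → . C c], [Y → . x Y], [Y' → . Y] }  — shift
  I1: { [Y → / . e] }  — shift
  I2: { [Y → C . c] }  — shift
  I3: { [Y' → Y .] }  — accept
  I4: { [C → id .] }  — reduce
  I5: { [C → . id], [Y → . / e], [Y → . C c], [Y → . x Y], [Y → x . Y] }  — shift
  I6: { [Y → x Y .] }  — reduce
  I7: { [Y → C c .] }  — reduce
  I8: { [Y → / e .] }  — reduce

Every state is either a pure shift/goto state or contains exactly one complete item and nothing to shift — no conflicts. The grammar is LR(0).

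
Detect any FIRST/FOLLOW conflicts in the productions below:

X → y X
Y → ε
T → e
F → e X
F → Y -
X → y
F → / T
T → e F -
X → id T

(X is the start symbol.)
No FIRST/FOLLOW conflicts.

A FIRST/FOLLOW conflict occurs when a non-terminal N has a nullable alternative N → β (β ⇒* ε) and another alternative N → α with FIRST(α) ∩ FOLLOW(N) ≠ ∅: on such a lookahead the parser cannot decide between expanding α and letting N vanish via β.

Nullable non-terminals: Y.
Y has a nullable alternative but only one production, so nothing to check.

F, T, X have no nullable alternative, so no FIRST/FOLLOW check is needed there.

No FIRST/FOLLOW conflicts found.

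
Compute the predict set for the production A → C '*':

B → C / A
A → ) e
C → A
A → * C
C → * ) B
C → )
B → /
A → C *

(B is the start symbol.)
PREDICT(A → C '*') = (FIRST(RHS) \ {ε}) ∪ (FOLLOW(A) if ε ∈ FIRST(RHS), i.e. RHS ⇒* ε)
FIRST(C) = { ')', '*' }
FIRST(C '*') = { ')', '*' }
ε ∉ FIRST(C '*'), so FOLLOW(A) is not added.
PREDICT(A → C '*') = { ')', '*' }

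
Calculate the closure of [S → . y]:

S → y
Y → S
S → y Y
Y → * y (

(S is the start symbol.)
Start with: [S → . y]
The dot precedes the terminal y, so nothing is added.

CLOSURE = { [S → . y] }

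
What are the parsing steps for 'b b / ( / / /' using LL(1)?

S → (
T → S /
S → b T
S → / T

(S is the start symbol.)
LL(1) parsing maintains a stack (initially the start symbol over $) and the input. At each step: if the stack top is a terminal, match it against the current input token; if it is a non-terminal N, replace it with the RHS of M[N, lookahead] (the unique production whose predict set contains the lookahead).

Stack is shown with the top on the left.

Stack      Input            Action
----------------------------------
S $        b b / ( / / / $  output S → b T
b T $      b b / ( / / / $  match 'b'
T $        b / ( / / / $    output T → S /
S / $      b / ( / / / $    output S → b T
b T / $    b / ( / / / $    match 'b'
T / $      / ( / / / $      output T → S /
S / / $    / ( / / / $      output S → / T
/ T / / $  / ( / / / $      match '/'
T / / $    ( / / / $        output T → S /
S / / / $  ( / / / $        output S → (
( / / / $  ( / / / $        match '('
/ / / $    / / / $          match '/'
/ / $      / / $            match '/'
/ $        / $              match '/'
$          $                accept

The string is accepted.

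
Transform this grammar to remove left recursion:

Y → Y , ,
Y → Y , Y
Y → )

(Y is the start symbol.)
Y is directly left-recursive. The standard transformation for
  A → A α₁ | ... | A α_m | β₁ | ... | β_n
is
  A  → β₁ A' | ... | β_n A'
  A' → α₁ A' | ... | α_m A' | ε

Y → ) becomes Y → ) Y'
Y → Y , , becomes Y' → , , Y'
Y → Y , Y becomes Y' → , Y Y'
Add Y' → ε

Resulting grammar:
Y → ) Y'
Y' → , , Y'
Y' → , Y Y'
Y' → ε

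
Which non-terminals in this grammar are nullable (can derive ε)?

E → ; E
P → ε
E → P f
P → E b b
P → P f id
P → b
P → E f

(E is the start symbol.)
ε-productions: P → ε
So P is immediately nullable.
No further non-terminal can be added: every production for the remaining non-terminals contains a terminal or a non-nullable non-terminal.
Nullable = { 'P' }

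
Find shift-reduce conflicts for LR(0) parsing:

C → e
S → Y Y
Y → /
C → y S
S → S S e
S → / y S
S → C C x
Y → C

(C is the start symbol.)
A shift-reduce conflict occurs when an LR(0) state has both:
  - a complete (reduce) item [A → α .] (dot at the end), and
  - a shift item [B → β . c γ] (dot before a terminal).

Augment with C' → C and build the canonical LR(0) collection (I0 = CLOSURE({[C' → . C]}), then GOTO on every symbol after a dot until no new states appear). It has 17 states:
  I0: { [C → . e], [C → . y S], [C' → . C] }  — shift
  I1: { [C' → C .] }  — accept
  I2: { [C → e .] }  — reduce
  I3: { [C → . e], [C → . y S], [C → y . S], [S → . / y S], [S → . C C x], [S → . S S e], [S → . Y Y], [Y → . /], [Y → . C] }  — shift
  I4: { [S → / . y S], [Y → / .] }  — shift, reduce
  I5: { [C → . e], [C → . y S], [S → C . C x], [Y → C .] }  — shift, reduce
  I6: { [C → . e], [C → . y S], [C → y S .], [S → . / y S], [S → . C C x], [S → . S S e], [S → . Y Y], [S → S . S e], [Y → . /], [Y → . C] }  — shift, reduce
  I7: { [C → . e], [C → . y S], [S → Y . Y], [Y → . /], [Y → . C] }  — shift
  I8: { [Y → / .] }  — reduce
  I9: { [Y → C .] }  — reduce
  I10: { [S → Y Y .] }  — reduce
  I11: { [C → . e], [C → . y S], [S → . / y S], [S → . C C x], [S → . S S e], [S → . Y Y], [S → S . S e], [S → S S . e], [Y → . /], [Y → . C] }  — shift
  I12: { [C → e .], [S → S S e .] }  — 2 reduces
  I13: { [S → C C . x] }  — shift
  I14: { [S → C C x .] }  — reduce
  I15: { [C → . e], [C → . y S], [S → . / y S], [S → . C C x], [S → . S S e], [S → . Y Y], [S → / y . S], [Y → . /], [Y → . C] }  — shift
  I16: { [C → . e], [C → . y S], [S → . / y S], [S → . C C x], [S → . S S e], [S → . Y Y], [S → / y S .], [S → S . S e], [Y → . /], [Y → . C] }  — shift, reduce

I4 contains reduce item [Y → / .] and shift item [S → / . y S] — shift-reduce conflict.
I5 contains reduce item [Y → C .] and shift items [C → . e], [C → . y S] — shift-reduce conflict.
I6 contains reduce item [C → y S .] and shift items [C → . e], [C → . y S], [S → . / y S], [Y → . /] — shift-reduce conflict.
I16 contains reduce item [S → / y S .] and shift items [C → . e], [C → . y S], [S → . / y S], [Y → . /] — shift-reduce conflict.

Answer: Yes — I4: [Y → / .] vs [S → / . y S]; I5: [Y → C .] vs [C → . e]; I6: [C → y S .] vs [C → . e]; I16: [S → / y S .] vs [C → . e]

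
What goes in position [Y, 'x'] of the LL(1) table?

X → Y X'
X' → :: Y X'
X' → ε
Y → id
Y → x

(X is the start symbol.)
Y → x

To find M[Y, 'x'], we find productions for Y where 'x' is in the predict set (PREDICT(N → α) = (FIRST(α) \ {ε}) ∪ (FOLLOW(N) if α ⇒* ε)).

Y → id: PREDICT = { 'id' }
Y → x: PREDICT = { 'x' }
  'x' is in predict set, so this production goes in M[Y, 'x']

M[Y, 'x'] = Y → x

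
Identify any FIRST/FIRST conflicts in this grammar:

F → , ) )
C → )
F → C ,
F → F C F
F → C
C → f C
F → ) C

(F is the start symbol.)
Yes. F → ',' ')' ')' / F → F C F on { ',' }; F → C ',' / F → F C F on { ')', 'f' }; F → C ',' / F → C on { ')', 'f' }; F → C ',' / F → ')' C on { ')' }; F → F C F / F → C on { ')', 'f' }; F → F C F / F → ')' C on { ')' }; F → C / F → ')' C on { ')' }

A FIRST/FIRST conflict occurs when two productions N → α and N → β for the same non-terminal have FIRST(α) ∩ FIRST(β) ≠ ∅ (with ε ∈ FIRST of a nullable right-hand side, so two nullable alternatives also conflict).

FIRST sets of the non-terminals at (or reachable through a nullable prefix from) the front of some alternative:
  FIRST(C) = { ')', 'f' }
  FIRST(F) = { ')', ',', 'f' }

Productions for F:
  F → , ) ): FIRST = { ',' }
  F → C ,: FIRST = { ')', 'f' }
  F → F C F: FIRST = { ')', ',', 'f' }
  F → C: FIRST = { ')', 'f' }
  F → ) C: FIRST = { ')' }
Productions for C:
  C → ): FIRST = { ')' }
  C → f C: FIRST = { 'f' }

Conflict for F: F → , ) ) and F → F C F
  Overlap: { ',' }
Conflict for F: F → C , and F → F C F
  Overlap: { ')', 'f' }
Conflict for F: F → C , and F → C
  Overlap: { ')', 'f' }
Conflict for F: F → C , and F → ) C
  Overlap: { ')' }
Conflict for F: F → F C F and F → C
  Overlap: { ')', 'f' }
Conflict for F: F → F C F and F → ) C
  Overlap: { ')' }
Conflict for F: F → C and F → ) C
  Overlap: { ')' }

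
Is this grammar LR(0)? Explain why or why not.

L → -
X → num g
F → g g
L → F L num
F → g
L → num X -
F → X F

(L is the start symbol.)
No. Shift-reduce conflict between [F → g .] and [F → g . g]

A grammar is LR(0) if no state in the canonical LR(0) collection has:
  - both a shift item (dot before a terminal) and a complete item (shift-reduce conflict), or
  - two or more complete items (reduce-reduce conflict; the accept item [L' → L .] counts as a complete item here).

Augment with L' → L and build the canonical LR(0) collection (I0 = CLOSURE({[L' → . L]}), then GOTO on every symbol after a dot until no new states appear). It has 15 states:
  I0: { [F → . X F], [F → . g g], [F → . g], [L → . -], [L → . F L num], [L → . num X -], [L' → . L], [X → . num g] }  — shift
  I1: { [L → - .] }  — reduce
  I2: { [F → . X F], [F → . g g], [F → . g], [L → . -], [L → . F L num], [L → . num X -], [L → F . L num], [X → . num g] }  — shift
  I3: { [L' → L .] }  — accept
  I4: { [F → . X F], [F → . g g], [F → . g], [F → X . F], [X → . num g] }  — shift
  I5: { [F → g . g], [F → g .] }  — shift, reduce
  I6: { [L → num . X -], [X → . num g], [X → num . g] }  — shift
  I7: { [L → num X . -] }  — shift
  I8: { [X → num g .] }  — reduce
  I9: { [X → num . g] }  — shift
  I10: { [L → num X - .] }  — reduce
  I11: { [F → g g .] }  — reduce
  I12: { [F → X F .] }  — reduce
  I13: { [L → F L . num] }  — shift
  I14: { [L → F L num .] }  — reduce

Conflict in state I5:
  Shift-reduce conflict between [F → g .] and [F → g . g]
So the grammar is NOT LR(0).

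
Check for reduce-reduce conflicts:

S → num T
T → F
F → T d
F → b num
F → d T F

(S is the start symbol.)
A reduce-reduce conflict occurs when an LR(0) state has two complete items [A → α .] and [B → β .] — both call for a reduction, and with no lookahead the parser cannot choose between them.

Augment with S' → S and build the canonical LR(0) collection (I0 = CLOSURE({[S' → . S]}), then GOTO on every symbol after a dot until no new states appear). It has 13 states:
  I0: { [S → . num T], [S' → . S] }  — shift
  I1: { [S' → S .] }  — accept
  I2: { [F → . T d], [F → . b num], [F → . d T F], [S → num . T], [T → . F] }  — shift
  I3: { [T → F .] }  — reduce
  I4: { [F → T . d], [S → num T .] }  — shift, reduce
  I5: { [F → b . num] }  — shift
  I6: { [F → . T d], [F → . b num], [F → . d T F], [F → d . T F], [T → . F] }  — shift
  I7: { [F → . T d], [F → . b num], [F → . d T F], [F → T . d], [F → d T . F], [T → . F] }  — shift
  I8: { [F → d T F .], [T → F .] }  — 2 reduces
  I9: { [F → T . d] }  — shift
  I10: { [F → . T d], [F → . b num], [F → . d T F], [F → T d .], [F → d . T F], [T → . F] }  — shift, reduce
  I11: { [F → T d .] }  — reduce
  I12: { [F → b num .] }  — reduce

I8 contains complete items [F → d T F .], [T → F .] — reduce-reduce conflict.

Answer: Yes — I8: [F → d T F .] vs [T → F .]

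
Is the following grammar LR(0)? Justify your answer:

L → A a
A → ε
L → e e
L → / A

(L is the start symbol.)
No. Shift-reduce conflict between [A → .] and [L → . / A]

A grammar is LR(0) if no state in the canonical LR(0) collection has:
  - both a shift item (dot before a terminal) and a complete item (shift-reduce conflict), or
  - two or more complete items (reduce-reduce conflict; the accept item [L' → L .] counts as a complete item here).

Augment with L' → L and build the canonical LR(0) collection (I0 = CLOSURE({[L' → . L]}), then GOTO on every symbol after a dot until no new states appear). It has 8 states:
  I0: { [A → .], [L → . / A], [L → . A a], [L → . e e], [L' → . L] }  — shift, reduce
  I1: { [A → .], [L → / . A] }  — reduce
  I2: { [L → A . a] }  — shift
  I3: { [L' → L .] }  — accept
  I4: { [L → e . e] }  — shift
  I5: { [L → e e .] }  — reduce
  I6: { [L → A a .] }  — reduce
  I7: { [L → / A .] }  — reduce

Conflict in state I0:
  Shift-reduce conflict between [A → .] and [L → . / A]
So the grammar is NOT LR(0).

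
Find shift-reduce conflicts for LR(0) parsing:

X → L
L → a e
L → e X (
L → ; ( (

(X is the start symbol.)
No shift-reduce conflicts

A shift-reduce conflict occurs when an LR(0) state has both:
  - a complete (reduce) item [A → α .] (dot at the end), and
  - a shift item [B → β . c γ] (dot before a terminal).

Augment with X' → X and build the canonical LR(0) collection (I0 = CLOSURE({[X' → . X]}), then GOTO on every symbol after a dot until no new states appear). It has 11 states:
  I0: { [L → . ; ( (], [L → . a e], [L → . e X (], [X → . L], [X' → . X] }  — shift
  I1: { [L → ; . ( (] }  — shift
  I2: { [X → L .] }  — reduce
  I3: { [X' → X .] }  — accept
  I4: { [L → a . e] }  — shift
  I5: { [L → . ; ( (], [L → . a e], [L → . e X (], [L → e . X (], [X → . L] }  — shift
  I6: { [L → e X . (] }  — shift
  I7: { [L → e X ( .] }  — reduce
  I8: { [L → a e .] }  — reduce
  I9: { [L → ; ( . (] }  — shift
  I10: { [L → ; ( ( .] }  — reduce

No state contains both a complete item and a shift item.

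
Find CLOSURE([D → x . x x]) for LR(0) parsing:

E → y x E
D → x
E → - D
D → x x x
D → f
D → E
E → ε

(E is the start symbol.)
{ [D → x . x x] }

To compute CLOSURE, for each item [A → α.Bβ] where B is a non-terminal, add [B → .γ] for all productions B → γ; repeat for the newly added items until nothing changes.

Start with: [D → x . x x]
The dot precedes the terminal x, so nothing is added.

CLOSURE = { [D → x . x x] }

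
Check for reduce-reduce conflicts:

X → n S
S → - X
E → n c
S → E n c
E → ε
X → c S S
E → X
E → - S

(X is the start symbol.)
Yes — I9: [E → .] vs [E → n c .]; I15: [E → X .] vs [S → - X .]

A reduce-reduce conflict occurs when an LR(0) state has two complete items [A → α .] and [B → β .] — both call for a reduction, and with no lookahead the parser cannot choose between them.

Augment with X' → X and build the canonical LR(0) collection (I0 = CLOSURE({[X' → . X]}), then GOTO on every symbol after a dot until no new states appear). It has 16 states:
  I0: { [X → . c S S], [X → . n S], [X' → . X] }  — shift
  I1: { [X' → X .] }  — accept
  I2: { [E → . - S], [E → . X], [E → . n c], [E → .], [S → . - X], [S → . E n c], [X → . c S S], [X → . n S], [X → c . S S] }  — shift, reduce
  I3: { [E → . - S], [E → . X], [E → . n c], [E → .], [S → . - X], [S → . E n c], [X → . c S S], [X → . n S], [X → n . S] }  — shift, reduce
  I4: { [E → - . S], [E → . - S], [E → . X], [E → . n c], [E → .], [S → - . X], [S → . - X], [S → . E n c], [X → . c S S], [X → . n S] }  — shift, reduce
  I5: { [S → E . n c] }  — shift
  I6: { [X → n S .] }  — reduce
  I7: { [E → X .] }  — reduce
  I8: { [E → . - S], [E → . X], [E → . n c], [E → .], [E → n . c], [S → . - X], [S → . E n c], [X → . c S S], [X → . n S], [X → n . S] }  — shift, reduce
  I9: { [E → . - S], [E → . X], [E → . n c], [E → .], [E → n c .], [S → . - X], [S → . E n c], [X → . c S S], [X → . n S], [X → c . S S] }  — shift, 2 reduces
  I10: { [E → . - S], [E → . X], [E → . n c], [E → .], [S → . - X], [S → . E n c], [X → . c S S], [X → . n S], [X → c S . S] }  — shift, reduce
  I11: { [X → c S S .] }  — reduce
  I12: { [S → E n . c] }  — shift
  I13: { [S → E n c .] }  — reduce
  I14: { [E → - S .] }  — reduce
  I15: { [E → X .], [S → - X .] }  — 2 reduces

I9 contains complete items [E → .], [E → n c .] — reduce-reduce conflict.
I15 contains complete items [E → X .], [S → - X .] — reduce-reduce conflict.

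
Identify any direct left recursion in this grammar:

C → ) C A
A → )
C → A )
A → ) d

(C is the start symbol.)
No direct left recursion

Direct left recursion occurs when N → N α for some non-terminal N (the right-hand side begins with the left-hand side itself).

C → ) C A: starts with ')'
A → ): starts with ')'
C → A ): starts with A
A → ) d: starts with ')'

No direct left recursion found.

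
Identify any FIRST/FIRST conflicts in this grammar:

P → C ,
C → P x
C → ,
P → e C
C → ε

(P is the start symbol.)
Yes. P → C ',' / P → e C on { 'e' }; C → P x / C → ',' on { ',' }

A FIRST/FIRST conflict occurs when two productions N → α and N → β for the same non-terminal have FIRST(α) ∩ FIRST(β) ≠ ∅ (with ε ∈ FIRST of a nullable right-hand side, so two nullable alternatives also conflict).

FIRST sets of the non-terminals at (or reachable through a nullable prefix from) the front of some alternative:
  FIRST(C) = { ',', 'e', ε }
  FIRST(P) = { ',', 'e' }

Productions for P:
  P → C ,: FIRST = { ',', 'e' }
  P → e C: FIRST = { 'e' }
Productions for C:
  C → P x: FIRST = { ',', 'e' }
  C → ,: FIRST = { ',' }
  C → ε: FIRST = { ε }

Conflict for P: P → C , and P → e C
  Overlap: { 'e' }
Conflict for C: C → P x and C → ,
  Overlap: { ',' }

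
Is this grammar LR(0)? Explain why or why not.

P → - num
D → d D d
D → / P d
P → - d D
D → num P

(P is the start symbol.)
Yes, the grammar is LR(0)

Augment with P' → P and build the canonical LR(0) collection (I0 = CLOSURE({[P' → . P]}), then GOTO on every symbol after a dot until no new states appear). It has 14 states:
  I0: { [P → . - d D], [P → . - num], [P' → . P] }  — shift
  I1: { [P → - . d D], [P → - . num] }  — shift
  I2: { [P' → P .] }  — accept
  I3: { [D → . / P d], [D → . d D d], [D → . num P], [P → - d . D] }  — shift
  I4: { [P → - num .] }  — reduce
  I5: { [D → / . P d], [P → . - d D], [P → . - num] }  — shift
  I6: { [P → - d D .] }  — reduce
  I7: { [D → . / P d], [D → . d D d], [D → . num P], [D → d . D d] }  — shift
  I8: { [D → num . P], [P → . - d D], [P → . - num] }  — shift
  I9: { [D → num P .] }  — reduce
  I10: { [D → d D . d] }  — shift
  I11: { [D → d D d .] }  — reduce
  I12: { [D → / P . d] }  — shift
  I13: { [D → / P d .] }  — reduce

Every state is either a pure shift/goto state or contains exactly one complete item and nothing to shift — no conflicts. The grammar is LR(0).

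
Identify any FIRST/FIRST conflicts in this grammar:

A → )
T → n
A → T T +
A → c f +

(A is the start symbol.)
A FIRST/FIRST conflict occurs when two productions N → α and N → β for the same non-terminal have FIRST(α) ∩ FIRST(β) ≠ ∅ (with ε ∈ FIRST of a nullable right-hand side, so two nullable alternatives also conflict).

FIRST sets of the non-terminals at (or reachable through a nullable prefix from) the front of some alternative:
  FIRST(T) = { 'n' }

Productions for A:
  A → ): FIRST = { ')' }
  A → T T +: FIRST = { 'n' }
  A → c f +: FIRST = { 'c' }
T has only one production, so no FIRST/FIRST conflict is possible there.

All alternatives of each non-terminal have pairwise disjoint FIRST sets.

Answer: No FIRST/FIRST conflicts.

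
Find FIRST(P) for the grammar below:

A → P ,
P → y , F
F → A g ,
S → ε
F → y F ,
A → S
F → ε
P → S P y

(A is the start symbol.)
{ 'y' }

FIRST sets of the other non-terminals involved (by the same procedure, iterated to a fixed point):
  FIRST(S) = { ε }

From P → y , F:
  - y is a terminal: add 'y' and stop
From P → S P y:
  - S is a non-terminal: add FIRST(S) \ {ε} = { }
    S is nullable, so continue to the next symbol
  - P is the symbol being defined: contributes nothing new
    P is not nullable, so stop

Collecting: FIRST(P) = { 'y' }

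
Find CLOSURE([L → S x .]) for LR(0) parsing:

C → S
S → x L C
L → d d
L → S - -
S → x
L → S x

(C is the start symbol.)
{ [L → S x .] }

Start with: [L → S x .]
The dot is at the end, so nothing is added.

CLOSURE = { [L → S x .] }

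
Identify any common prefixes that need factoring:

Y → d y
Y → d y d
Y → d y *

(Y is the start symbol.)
Yes, Y has productions with common prefix 'd y'

Left-factoring is needed when two productions for the same non-terminal
share a common prefix on the right-hand side.

Productions for Y:
  Y → d y
  Y → d y d
  Y → d y *

Found common prefix 'd y' in productions for Y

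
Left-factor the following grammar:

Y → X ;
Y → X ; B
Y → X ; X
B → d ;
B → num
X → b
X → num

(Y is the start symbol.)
Left-factoring transforms A → αβ₁ | αβ₂ into A → αA' and A' → β₁ | β₂
(α is the longest common prefix among the alternatives). Repeat until
no nonterminal has two alternatives with a common prefix.

Round 1: Y has alternatives sharing prefix 'X ;'. Introduce Y': Y → X ; Y'
  Add: Y' → ε
  Add: Y' → B
  Add: Y' → X

No remaining common prefixes — done.

Resulting grammar:
Y → X ; Y'
Y' → ε
Y' → B
Y' → X
B → d ;
B → num
X → b
X → num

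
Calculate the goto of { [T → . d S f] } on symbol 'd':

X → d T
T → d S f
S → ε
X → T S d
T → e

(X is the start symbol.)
GOTO(I, 'd') = CLOSURE({ [A → αX.β] : [A → α.Xβ] ∈ I, X = 'd' })

Items with dot before 'd', with the dot advanced:
  [T → . d S f] → [T → d . S f]
Closure of the advanced items:
  [T → d . S f] has the dot before S: add [S → .]

GOTO = { [S → .], [T → d . S f] }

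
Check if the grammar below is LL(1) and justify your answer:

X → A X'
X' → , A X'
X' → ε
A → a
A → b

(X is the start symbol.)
A grammar is LL(1) if for each non-terminal N with multiple productions, the predict sets of those productions are pairwise disjoint, where PREDICT(N → α) = (FIRST(α) \ {ε}) ∪ (FOLLOW(N) if α ⇒* ε).

Relevant sets:
  FOLLOW(X') = { $ }

For X':
  PREDICT(X' → ',' A X') = { ',' }
  PREDICT(X' → ε) = { $ }
For A:
  PREDICT(A → a) = { 'a' }
  PREDICT(A → b) = { 'b' }
X has a single production, so nothing to check there.

All predict sets are disjoint. The grammar IS LL(1).

Answer: Yes, the grammar is LL(1).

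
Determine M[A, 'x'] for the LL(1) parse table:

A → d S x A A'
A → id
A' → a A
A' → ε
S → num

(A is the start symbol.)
To find M[A, 'x'], we find productions for A where 'x' is in the predict set (PREDICT(N → α) = (FIRST(α) \ {ε}) ∪ (FOLLOW(N) if α ⇒* ε)).

A → d S x A A': PREDICT = { 'd' }
A → id: PREDICT = { 'id' }

M[A, 'x'] is empty (no production applies)

Answer: Empty (error entry)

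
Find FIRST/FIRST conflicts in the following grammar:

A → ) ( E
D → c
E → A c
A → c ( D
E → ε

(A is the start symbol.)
A FIRST/FIRST conflict occurs when two productions N → α and N → β for the same non-terminal have FIRST(α) ∩ FIRST(β) ≠ ∅ (with ε ∈ FIRST of a nullable right-hand side, so two nullable alternatives also conflict).

FIRST sets of the non-terminals at (or reachable through a nullable prefix from) the front of some alternative:
  FIRST(A) = { ')', 'c' }

Productions for A:
  A → ) ( E: FIRST = { ')' }
  A → c ( D: FIRST = { 'c' }
Productions for E:
  E → A c: FIRST = { ')', 'c' }
  E → ε: FIRST = { ε }
D has only one production, so no FIRST/FIRST conflict is possible there.

All alternatives of each non-terminal have pairwise disjoint FIRST sets.

Answer: No FIRST/FIRST conflicts.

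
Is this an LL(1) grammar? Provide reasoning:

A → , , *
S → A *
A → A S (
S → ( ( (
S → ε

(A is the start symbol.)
No. Predict set conflict for A: { ',' }

A grammar is LL(1) if for each non-terminal N with multiple productions, the predict sets of those productions are pairwise disjoint, where PREDICT(N → α) = (FIRST(α) \ {ε}) ∪ (FOLLOW(N) if α ⇒* ε).

Relevant sets:
  FIRST(A) = { ',' }
  FOLLOW(S) = { '(' }

For A:
  PREDICT(A → ',' ',' '*') = { ',' }
  PREDICT(A → A S '(') = { ',' }
For S:
  PREDICT(S → A '*') = { ',' }
  PREDICT(S → '(' '(' '(') = { '(' }
  PREDICT(S → ε) = { '(' }

Conflict found: Predict set conflict for A: { ',' }
The grammar is NOT LL(1).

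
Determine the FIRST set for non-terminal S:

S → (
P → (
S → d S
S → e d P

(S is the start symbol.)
{ '(', 'd', 'e' }

To compute FIRST(S), examine every production with S on the left-hand side, reading each right-hand side left to right until a non-nullable symbol is reached.

From S → (:
  - '(' is a terminal: add '(' and stop
From S → d S:
  - d is a terminal: add 'd' and stop
From S → e d P:
  - e is a terminal: add 'e' and stop

Collecting: FIRST(S) = { '(', 'd', 'e' }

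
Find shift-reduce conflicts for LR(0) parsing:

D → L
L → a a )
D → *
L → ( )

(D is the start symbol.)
A shift-reduce conflict occurs when an LR(0) state has both:
  - a complete (reduce) item [A → α .] (dot at the end), and
  - a shift item [B → β . c γ] (dot before a terminal).

Augment with D' → D and build the canonical LR(0) collection (I0 = CLOSURE({[D' → . D]}), then GOTO on every symbol after a dot until no new states appear). It has 9 states:
  I0: { [D → . *], [D → . L], [D' → . D], [L → . ( )], [L → . a a )] }  — shift
  I1: { [L → ( . )] }  — shift
  I2: { [D → * .] }  — reduce
  I3: { [D' → D .] }  — accept
  I4: { [D → L .] }  — reduce
  I5: { [L → a . a )] }  — shift
  I6: { [L → a a . )] }  — shift
  I7: { [L → a a ) .] }  — reduce
  I8: { [L → ( ) .] }  — reduce

No state contains both a complete item and a shift item.

Answer: No shift-reduce conflicts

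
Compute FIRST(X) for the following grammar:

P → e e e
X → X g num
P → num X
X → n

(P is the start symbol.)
From X → X g num:
  - X is the symbol being defined: contributes nothing new
    X is not nullable, so stop
From X → n:
  - n is a terminal: add 'n' and stop

Collecting: FIRST(X) = { 'n' }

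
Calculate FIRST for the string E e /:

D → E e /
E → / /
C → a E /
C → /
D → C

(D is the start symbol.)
{ '/' }

FIRST sets of the non-terminals involved (from the grammar, by fixed-point iteration):
  FIRST(E) = { '/' }

To compute FIRST(E e /), process the symbols left to right:
Symbol E is a non-terminal. Add FIRST(E) \ {ε} = { '/' }
E is not nullable (ε ∉ FIRST(E)), so stop here.
FIRST(E e /) = { '/' }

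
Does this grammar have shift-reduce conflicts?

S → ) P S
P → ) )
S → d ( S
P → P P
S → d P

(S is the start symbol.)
Augment with S' → S and build the canonical LR(0) collection (I0 = CLOSURE({[S' → . S]}), then GOTO on every symbol after a dot until no new states appear). It has 14 states:
  I0: { [S → . ) P S], [S → . d ( S], [S → . d P], [S' → . S] }  — shift
  I1: { [P → . ) )], [P → . P P], [S → ) . P S] }  — shift
  I2: { [S' → S .] }  — accept
  I3: { [P → . ) )], [P → . P P], [S → d . ( S], [S → d . P] }  — shift
  I4: { [S → . ) P S], [S → . d ( S], [S → . d P], [S → d ( . S] }  — shift
  I5: { [P → ) . )] }  — shift
  I6: { [P → . ) )], [P → . P P], [P → P . P], [S → d P .] }  — shift, reduce
  I7: { [P → . ) )], [P → . P P], [P → P . P], [P → P P .] }  — shift, reduce
  I8: { [P → ) ) .] }  — reduce
  I9: { [S → d ( S .] }  — reduce
  I10: { [P → . ) )], [P → . P P], [P → P . P], [S → ) P . S], [S → . ) P S], [S → . d ( S], [S → . d P] }  — shift
  I11: { [P → ) . )], [P → . ) )], [P → . P P], [S → ) . P S] }  — shift
  I12: { [S → ) P S .] }  — reduce
  I13: { [P → ) ) .], [P → ) . )] }  — shift, reduce

I6 contains reduce item [S → d P .] and shift item [P → . ) )] — shift-reduce conflict.
I7 contains reduce item [P → P P .] and shift item [P → . ) )] — shift-reduce conflict.
I13 contains reduce item [P → ) ) .] and shift item [P → ) . )] — shift-reduce conflict.

Answer: Yes — I6: [S → d P .] vs [P → . ) )]; I7: [P → P P .] vs [P → . ) )]; I13: [P → ) ) .] vs [P → ) . )]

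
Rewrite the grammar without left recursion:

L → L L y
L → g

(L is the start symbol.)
L is directly left-recursive. The standard transformation for
  A → A α₁ | ... | A α_m | β₁ | ... | β_n
is
  A  → β₁ A' | ... | β_n A'
  A' → α₁ A' | ... | α_m A' | ε

L → g becomes L → g L'
L → L L y becomes L' → L y L'
Add L' → ε

Resulting grammar:
L → g L'
L' → L y L'
L' → ε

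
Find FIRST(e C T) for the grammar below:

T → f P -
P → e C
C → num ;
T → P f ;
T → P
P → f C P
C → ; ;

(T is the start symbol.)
To compute FIRST(e C T), process the symbols left to right:
Symbol e is a terminal. Add 'e' and stop.
FIRST(e C T) = { 'e' }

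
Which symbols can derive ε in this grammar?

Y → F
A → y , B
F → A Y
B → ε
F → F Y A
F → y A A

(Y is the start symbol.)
A non-terminal is nullable if it can derive ε (the empty string): either it has an ε-production, or it has a production whose right-hand side consists entirely of nullable non-terminals.

ε-productions: B → ε
So B is immediately nullable.
No further non-terminal can be added: every production for the remaining non-terminals contains a terminal or a non-nullable non-terminal.
Nullable = { 'B' }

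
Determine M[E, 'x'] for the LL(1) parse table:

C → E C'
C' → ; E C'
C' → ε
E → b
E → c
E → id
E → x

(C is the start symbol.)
To find M[E, 'x'], we find productions for E where 'x' is in the predict set (PREDICT(N → α) = (FIRST(α) \ {ε}) ∪ (FOLLOW(N) if α ⇒* ε)).

E → b: PREDICT = { 'b' }
E → c: PREDICT = { 'c' }
E → id: PREDICT = { 'id' }
E → x: PREDICT = { 'x' }
  'x' is in predict set, so this production goes in M[E, 'x']

M[E, 'x'] = E → x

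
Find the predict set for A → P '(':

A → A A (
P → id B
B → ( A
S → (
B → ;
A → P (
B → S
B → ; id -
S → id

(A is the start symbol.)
{ 'id' }

PREDICT(A → P '(') = (FIRST(RHS) \ {ε}) ∪ (FOLLOW(A) if ε ∈ FIRST(RHS), i.e. RHS ⇒* ε)
FIRST(P) = { 'id' }
FIRST(P '(') = { 'id' }
ε ∉ FIRST(P '('), so FOLLOW(A) is not added.
PREDICT(A → P '(') = { 'id' }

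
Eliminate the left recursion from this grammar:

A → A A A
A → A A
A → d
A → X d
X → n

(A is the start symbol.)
A is directly left-recursive. The standard transformation for
  A → A α₁ | ... | A α_m | β₁ | ... | β_n
is
  A  → β₁ A' | ... | β_n A'
  A' → α₁ A' | ... | α_m A' | ε

A → d becomes A → d A'
A → X d becomes A → X d A'
A → A A A becomes A' → A A A'
A → A A becomes A' → A A'
Add A' → ε

Productions for other non-terminals are unchanged:
  X → n

Resulting grammar:
A → d A'
A → X d A'
A' → A A A'
A' → A A'
A' → ε
X → n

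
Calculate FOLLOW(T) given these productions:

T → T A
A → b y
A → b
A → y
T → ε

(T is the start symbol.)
To compute FOLLOW(T), find every occurrence of T on a right-hand side N → α T β: add FIRST(β) \ {ε}, and if β is empty or nullable also add FOLLOW(N). Iterate to a fixed point.

T is the start symbol, so $ ∈ FOLLOW(T).
In T → T A: T is followed by A, add FIRST(A) \ {ε} = { 'b', 'y' }

Taking the union: FOLLOW(T) = { $, 'b', 'y' }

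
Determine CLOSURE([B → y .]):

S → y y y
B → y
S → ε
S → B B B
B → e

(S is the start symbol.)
{ [B → y .] }

Start with: [B → y .]
The dot is at the end, so nothing is added.

CLOSURE = { [B → y .] }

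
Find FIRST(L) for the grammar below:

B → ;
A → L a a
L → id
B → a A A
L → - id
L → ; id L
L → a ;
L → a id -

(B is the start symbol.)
To compute FIRST(L), examine every production with L on the left-hand side, reading each right-hand side left to right until a non-nullable symbol is reached.

From L → id:
  - id is a terminal: add 'id' and stop
From L → - id:
  - '-' is a terminal: add '-' and stop
From L → ; id L:
  - ';' is a terminal: add ';' and stop
From L → a ;:
  - a is a terminal: add 'a' and stop
From L → a id -:
  - a is a terminal: add 'a' and stop

Collecting: FIRST(L) = { '-', ';', 'a', 'id' }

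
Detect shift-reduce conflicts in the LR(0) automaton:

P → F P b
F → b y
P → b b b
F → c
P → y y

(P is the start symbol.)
A shift-reduce conflict occurs when an LR(0) state has both:
  - a complete (reduce) item [A → α .] (dot at the end), and
  - a shift item [B → β . c γ] (dot before a terminal).

Augment with P' → P and build the canonical LR(0) collection (I0 = CLOSURE({[P' → . P]}), then GOTO on every symbol after a dot until no new states appear). It has 12 states:
  I0: { [F → . b y], [F → . c], [P → . F P b], [P → . b b b], [P → . y y], [P' → . P] }  — shift
  I1: { [F → . b y], [F → . c], [P → . F P b], [P → . b b b], [P → . y y], [P → F . P b] }  — shift
  I2: { [P' → P .] }  — accept
  I3: { [F → b . y], [P → b . b b] }  — shift
  I4: { [F → c .] }  — reduce
  I5: { [P → y . y] }  — shift
  I6: { [P → y y .] }  — reduce
  I7: { [P → b b . b] }  — shift
  I8: { [F → b y .] }  — reduce
  I9: { [P → b b b .] }  — reduce
  I10: { [P → F P . b] }  — shift
  I11: { [P → F P b .] }  — reduce

No state contains both a complete item and a shift item.

Answer: No shift-reduce conflicts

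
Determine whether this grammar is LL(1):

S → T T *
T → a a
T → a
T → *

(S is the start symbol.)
A grammar is LL(1) if for each non-terminal N with multiple productions, the predict sets of those productions are pairwise disjoint, where PREDICT(N → α) = (FIRST(α) \ {ε}) ∪ (FOLLOW(N) if α ⇒* ε).

For T:
  PREDICT(T → a a) = { 'a' }
  PREDICT(T → a) = { 'a' }
  PREDICT(T → '*') = { '*' }
S has a single production, so nothing to check there.

Conflict found: Predict set conflict for T: { 'a' }
The grammar is NOT LL(1).

Answer: No. Predict set conflict for T: { 'a' }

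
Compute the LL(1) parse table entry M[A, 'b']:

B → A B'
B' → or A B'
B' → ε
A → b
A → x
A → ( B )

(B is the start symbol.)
To find M[A, 'b'], we find productions for A where 'b' is in the predict set (PREDICT(N → α) = (FIRST(α) \ {ε}) ∪ (FOLLOW(N) if α ⇒* ε)).

A → b: PREDICT = { 'b' }
  'b' is in predict set, so this production goes in M[A, 'b']
A → x: PREDICT = { 'x' }
A → ( B ): PREDICT = { '(' }

M[A, 'b'] = A → b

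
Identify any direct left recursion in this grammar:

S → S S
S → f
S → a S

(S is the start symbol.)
Direct left recursion occurs when N → N α for some non-terminal N (the right-hand side begins with the left-hand side itself).

S → S S: LEFT RECURSIVE (starts with S)
S → f: starts with f
S → a S: starts with a

The grammar has direct left recursion on: S.

Answer: Yes, S is left-recursive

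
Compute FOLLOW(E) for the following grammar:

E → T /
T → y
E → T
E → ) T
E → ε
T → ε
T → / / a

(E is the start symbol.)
E is the start symbol, so $ ∈ FOLLOW(E).
E does not occur on any right-hand side.

Taking the union: FOLLOW(E) = { $ }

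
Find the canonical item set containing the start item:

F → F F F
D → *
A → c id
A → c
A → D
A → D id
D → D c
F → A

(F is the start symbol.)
First, augment the grammar with F' → F
I₀ = CLOSURE({ [F' → . F] }):
  [F' → . F] has the dot before F: add [F → . F F F], [F → . A]
  [F → . A] has the dot before A: add [A → . c id], [A → . c], [A → . D], [A → . D id]
  [A → . D] has the dot before D: add [D → . *], [D → . D c]
No further items can be added.

I₀ = { [A → . D id], [A → . D], [A → . c id], [A → . c], [D → . *], [D → . D c], [F → . A], [F → . F F F], [F' → . F] }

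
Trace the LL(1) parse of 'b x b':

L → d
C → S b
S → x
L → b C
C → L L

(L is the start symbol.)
LL(1) parsing maintains a stack (initially the start symbol over $) and the input. At each step: if the stack top is a terminal, match it against the current input token; if it is a non-terminal N, replace it with the RHS of M[N, lookahead] (the unique production whose predict set contains the lookahead).

Stack is shown with the top on the left.

Stack  Input    Action
----------------------
L $    b x b $  output L → b C
b C $  b x b $  match 'b'
C $    x b $    output C → S b
S b $  x b $    output S → x
x b $  x b $    match 'x'
b $    b $      match 'b'
$      $        accept

The string is accepted.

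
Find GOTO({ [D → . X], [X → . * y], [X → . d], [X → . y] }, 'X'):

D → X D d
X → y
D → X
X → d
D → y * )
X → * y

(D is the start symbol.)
GOTO(I, 'X') = CLOSURE({ [A → αX.β] : [A → α.Xβ] ∈ I, X = 'X' })

Items with dot before 'X', with the dot advanced:
  [D → . X] → [D → X .]
Closure adds nothing (no advanced item has the dot before a non-terminal).

GOTO = { [D → X .] }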